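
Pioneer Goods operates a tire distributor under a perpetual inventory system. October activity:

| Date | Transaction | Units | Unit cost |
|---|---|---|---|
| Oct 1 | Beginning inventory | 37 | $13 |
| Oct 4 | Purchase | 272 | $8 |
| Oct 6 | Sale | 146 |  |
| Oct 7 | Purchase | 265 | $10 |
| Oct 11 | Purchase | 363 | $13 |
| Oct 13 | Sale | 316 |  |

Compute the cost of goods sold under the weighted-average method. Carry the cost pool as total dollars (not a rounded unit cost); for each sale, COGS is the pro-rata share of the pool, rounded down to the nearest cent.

After Oct 1: 37 on hand, pool $481.00 (≈ $13.0000 each)
After Oct 4: 309 on hand, pool $2,657.00 (≈ $8.5987 each)
Oct 6, sell 146: 146/309 × $2,657.00 → $1,255.41
After Oct 7: 428 on hand, pool $4,051.59 (≈ $9.4663 each)
After Oct 11: 791 on hand, pool $8,770.59 (≈ $11.0880 each)
Oct 13, sell 316: 316/791 × $8,770.59 → $3,503.80
Total COGS = $1,255.41 + $3,503.80 = $4,759.21
Ending inventory (cost pool remaining) = $5,266.79

COGS = $4,759.21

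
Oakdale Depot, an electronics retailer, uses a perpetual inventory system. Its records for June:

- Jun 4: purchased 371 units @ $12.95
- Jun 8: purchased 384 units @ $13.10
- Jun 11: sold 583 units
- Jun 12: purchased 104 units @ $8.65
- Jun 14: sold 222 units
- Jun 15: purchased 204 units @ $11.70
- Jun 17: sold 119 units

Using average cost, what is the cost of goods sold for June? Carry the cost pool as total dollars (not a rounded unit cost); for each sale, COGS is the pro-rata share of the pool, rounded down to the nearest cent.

COGS = $11,504.33

After Jun 4: 371 on hand, pool $4,804.45 (≈ $12.9500 each)
After Jun 8: 755 on hand, pool $9,834.85 (≈ $13.0263 each)
Jun 11, sell 583: 583/755 × $9,834.85 → $7,594.32
After Jun 12: 276 on hand, pool $3,140.13 (≈ $11.3773 each)
Jun 14, sell 222: 222/276 × $3,140.13 → $2,525.75
After Jun 15: 258 on hand, pool $3,001.18 (≈ $11.6325 each)
Jun 17, sell 119: 119/258 × $3,001.18 → $1,384.26
Total COGS = $7,594.32 + $2,525.75 + $1,384.26 = $11,504.33
Ending inventory (cost pool remaining) = $1,616.92
Check: goods available $13,121.25 = COGS $11,504.33 + ending $1,616.92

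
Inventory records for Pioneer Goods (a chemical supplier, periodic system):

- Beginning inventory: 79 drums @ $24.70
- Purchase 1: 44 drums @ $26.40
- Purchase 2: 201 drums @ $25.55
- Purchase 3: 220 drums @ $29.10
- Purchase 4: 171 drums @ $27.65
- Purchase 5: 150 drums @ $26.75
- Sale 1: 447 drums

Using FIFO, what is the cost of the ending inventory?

Ending inventory = $11,563.35

Sale 1 (447) [FIFO — oldest first]: 79 @ $24.70 + 44 @ $26.40 + 201 @ $25.55 + 123 @ $29.10 = $11,827.75
Ending inventory: 97 @ $29.10 + 171 @ $27.65 + 150 @ $26.75 = $11,563.35
Check: goods available $23,391.10 = COGS $11,827.75 + ending $11,563.35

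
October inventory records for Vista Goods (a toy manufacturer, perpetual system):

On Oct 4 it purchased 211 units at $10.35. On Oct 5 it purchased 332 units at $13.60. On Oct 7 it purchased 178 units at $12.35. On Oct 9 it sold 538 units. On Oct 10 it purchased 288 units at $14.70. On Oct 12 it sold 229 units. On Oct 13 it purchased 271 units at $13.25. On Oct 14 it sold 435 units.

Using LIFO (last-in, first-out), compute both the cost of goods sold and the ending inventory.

Oct 9, 538 sold [LIFO — newest first]: 178 @ $12.35 + 332 @ $13.60 + 28 @ $10.35 = $7,003.30
Oct 12, 229 sold [LIFO — newest first]: 229 @ $14.70 = $3,366.30
Oct 14, 435 sold [LIFO — newest first]: 271 @ $13.25 + 59 @ $14.70 + 105 @ $10.35 = $5,544.80
Total COGS = $7,003.30 + $3,366.30 + $5,544.80 = $15,914.40
Ending inventory: 78 @ $10.35 = $807.30
Check: goods available $16,721.70 = COGS $15,914.40 + ending $807.30

COGS = $15,914.40; ending inventory = $807.30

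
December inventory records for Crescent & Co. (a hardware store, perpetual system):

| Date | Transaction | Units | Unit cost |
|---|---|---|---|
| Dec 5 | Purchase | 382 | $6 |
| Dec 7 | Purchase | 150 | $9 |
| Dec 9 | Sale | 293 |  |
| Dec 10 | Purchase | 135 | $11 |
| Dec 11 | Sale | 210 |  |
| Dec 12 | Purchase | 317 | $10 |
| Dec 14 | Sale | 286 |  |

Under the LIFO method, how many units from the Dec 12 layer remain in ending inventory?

Dec 9, 293 sold [LIFO — newest first]: 150 @ $9 + 143 @ $6 = $2,208
Dec 11, 210 sold [LIFO — newest first]: 135 @ $11 + 75 @ $6 = $1,935
Dec 14, 286 sold [LIFO — newest first]: 286 @ $10 = $2,860
Total COGS = $2,208 + $1,935 + $2,860 = $7,003
Ending inventory: 164 @ $6 + 31 @ $10 = $1,294

31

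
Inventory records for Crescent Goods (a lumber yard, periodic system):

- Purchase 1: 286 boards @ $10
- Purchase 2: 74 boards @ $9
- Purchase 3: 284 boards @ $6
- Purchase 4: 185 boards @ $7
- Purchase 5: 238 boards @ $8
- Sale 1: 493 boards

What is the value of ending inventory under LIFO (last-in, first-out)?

Ending inventory = $4,810

Sale 1 (493) [LIFO — newest first]: 238 @ $8 + 185 @ $7 + 70 @ $6 = $3,619
Ending inventory: 286 @ $10 + 74 @ $9 + 214 @ $6 = $4,810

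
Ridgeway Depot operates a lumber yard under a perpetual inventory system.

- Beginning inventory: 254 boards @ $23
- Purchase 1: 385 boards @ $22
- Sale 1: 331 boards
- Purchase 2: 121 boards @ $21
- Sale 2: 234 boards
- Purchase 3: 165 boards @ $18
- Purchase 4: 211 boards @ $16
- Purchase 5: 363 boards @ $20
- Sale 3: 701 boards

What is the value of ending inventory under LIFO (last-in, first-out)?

Sale 1 (331) [LIFO — newest first]: 331 @ $22 = $7,282
Sale 2 (234) [LIFO — newest first]: 121 @ $21 + 54 @ $22 + 59 @ $23 = $5,086
Sale 3 (701) [LIFO — newest first]: 363 @ $20 + 211 @ $16 + 127 @ $18 = $12,922
Total COGS = $7,282 + $5,086 + $12,922 = $25,290
Ending inventory: 195 @ $23 + 38 @ $18 = $5,169

Ending inventory = $5,169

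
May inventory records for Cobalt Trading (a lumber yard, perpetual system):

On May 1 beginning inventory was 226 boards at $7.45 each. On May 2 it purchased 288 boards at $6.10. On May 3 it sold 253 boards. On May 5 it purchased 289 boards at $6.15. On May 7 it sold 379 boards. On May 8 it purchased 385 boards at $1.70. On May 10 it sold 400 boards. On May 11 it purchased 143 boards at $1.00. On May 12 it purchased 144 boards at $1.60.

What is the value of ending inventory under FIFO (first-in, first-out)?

May 3, 253 sold [FIFO — oldest first]: 226 @ $7.45 + 27 @ $6.10 = $1,848.40
May 7, 379 sold [FIFO — oldest first]: 261 @ $6.10 + 118 @ $6.15 = $2,317.80
May 10, 400 sold [FIFO — oldest first]: 171 @ $6.15 + 229 @ $1.70 = $1,440.95
Total COGS = $1,848.40 + $2,317.80 + $1,440.95 = $5,607.15
Ending inventory: 156 @ $1.70 + 143 @ $1.00 + 144 @ $1.60 = $638.60
Check: goods available $6,245.75 = COGS $5,607.15 + ending $638.60

Ending inventory = $638.60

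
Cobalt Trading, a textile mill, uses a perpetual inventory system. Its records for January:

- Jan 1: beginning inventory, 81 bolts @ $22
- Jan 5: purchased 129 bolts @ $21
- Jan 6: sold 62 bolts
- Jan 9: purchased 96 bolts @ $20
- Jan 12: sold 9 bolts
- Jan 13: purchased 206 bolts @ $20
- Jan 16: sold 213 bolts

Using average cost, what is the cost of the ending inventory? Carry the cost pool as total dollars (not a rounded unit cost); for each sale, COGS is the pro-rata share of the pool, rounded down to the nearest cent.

After Jan 1: 81 on hand, pool $1,782.00 (≈ $22.0000 each)
After Jan 5: 210 on hand, pool $4,491.00 (≈ $21.3857 each)
Jan 6, sell 62: 62/210 × $4,491.00 → $1,325.91
After Jan 9: 244 on hand, pool $5,085.09 (≈ $20.8405 each)
Jan 12, sell 9: 9/244 × $5,085.09 → $187.56
After Jan 13: 441 on hand, pool $9,017.53 (≈ $20.4479 each)
Jan 16, sell 213: 213/441 × $9,017.53 → $4,355.40
Total COGS = $1,325.91 + $187.56 + $4,355.40 = $5,868.87
Ending inventory (cost pool remaining) = $4,662.13
Check: goods available $10,531.00 = COGS $5,868.87 + ending $4,662.13

Ending inventory = $4,662.13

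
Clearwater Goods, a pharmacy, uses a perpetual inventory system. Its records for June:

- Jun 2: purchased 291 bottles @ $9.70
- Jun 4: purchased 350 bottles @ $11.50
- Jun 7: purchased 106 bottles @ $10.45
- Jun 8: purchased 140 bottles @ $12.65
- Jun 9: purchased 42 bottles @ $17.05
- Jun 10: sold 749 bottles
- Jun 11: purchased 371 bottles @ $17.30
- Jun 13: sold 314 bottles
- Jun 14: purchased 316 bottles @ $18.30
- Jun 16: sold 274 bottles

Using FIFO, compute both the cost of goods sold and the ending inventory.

Jun 10, 749 sold [FIFO — oldest first]: 291 @ $9.70 + 350 @ $11.50 + 106 @ $10.45 + 2 @ $12.65 = $7,980.70
Jun 13, 314 sold [FIFO — oldest first]: 138 @ $12.65 + 42 @ $17.05 + 134 @ $17.30 = $4,780.00
Jun 16, 274 sold [FIFO — oldest first]: 237 @ $17.30 + 37 @ $18.30 = $4,777.20
Total COGS = $7,980.70 + $4,780.00 + $4,777.20 = $17,537.90
Ending inventory: 279 @ $18.30 = $5,105.70
Check: goods available $22,643.60 = COGS $17,537.90 + ending $5,105.70

COGS = $17,537.90; ending inventory = $5,105.70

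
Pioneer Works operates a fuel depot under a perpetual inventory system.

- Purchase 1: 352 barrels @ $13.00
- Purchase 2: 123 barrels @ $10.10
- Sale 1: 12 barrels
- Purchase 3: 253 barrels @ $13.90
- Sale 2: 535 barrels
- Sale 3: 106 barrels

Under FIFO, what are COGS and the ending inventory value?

COGS = $8,292.50; ending inventory = $1,042.50

Sale 1 (12) [FIFO — oldest first]: 12 @ $13.00 = $156.00
Sale 2 (535) [FIFO — oldest first]: 340 @ $13.00 + 123 @ $10.10 + 72 @ $13.90 = $6,663.10
Sale 3 (106) [FIFO — oldest first]: 106 @ $13.90 = $1,473.40
Total COGS = $156.00 + $6,663.10 + $1,473.40 = $8,292.50
Ending inventory: 75 @ $13.90 = $1,042.50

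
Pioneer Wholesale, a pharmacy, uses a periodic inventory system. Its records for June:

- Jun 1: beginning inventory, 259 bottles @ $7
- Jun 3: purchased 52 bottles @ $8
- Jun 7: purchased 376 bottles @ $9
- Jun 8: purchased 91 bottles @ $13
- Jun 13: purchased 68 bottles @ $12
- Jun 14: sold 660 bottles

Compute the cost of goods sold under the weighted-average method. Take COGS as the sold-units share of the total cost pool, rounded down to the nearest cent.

Jun 14, sell 660: 660/846 × $7,612.00 → $5,938.43
Ending inventory (cost pool remaining) = $1,673.57

COGS = $5,938.43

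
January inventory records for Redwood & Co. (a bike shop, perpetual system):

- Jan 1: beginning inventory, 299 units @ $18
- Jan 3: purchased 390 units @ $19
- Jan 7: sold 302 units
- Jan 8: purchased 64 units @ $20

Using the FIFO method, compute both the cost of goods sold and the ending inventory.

Jan 7, 302 sold [FIFO — oldest first]: 299 @ $18 + 3 @ $19 = $5,439
Ending inventory: 387 @ $19 + 64 @ $20 = $8,633

COGS = $5,439; ending inventory = $8,633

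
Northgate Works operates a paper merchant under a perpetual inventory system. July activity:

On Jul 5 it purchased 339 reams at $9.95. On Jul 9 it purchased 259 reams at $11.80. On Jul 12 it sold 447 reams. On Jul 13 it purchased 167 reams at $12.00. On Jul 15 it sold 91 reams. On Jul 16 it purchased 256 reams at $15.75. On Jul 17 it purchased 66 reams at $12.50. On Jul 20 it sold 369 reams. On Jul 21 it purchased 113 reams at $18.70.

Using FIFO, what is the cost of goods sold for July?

Jul 12, 447 sold [FIFO — oldest first]: 339 @ $9.95 + 108 @ $11.80 = $4,647.45
Jul 15, 91 sold [FIFO — oldest first]: 91 @ $11.80 = $1,073.80
Jul 20, 369 sold [FIFO — oldest first]: 60 @ $11.80 + 167 @ $12.00 + 142 @ $15.75 = $4,948.50
Total COGS = $4,647.45 + $1,073.80 + $4,948.50 = $10,669.75
Ending inventory: 114 @ $15.75 + 66 @ $12.50 + 113 @ $18.70 = $4,733.60

COGS = $10,669.75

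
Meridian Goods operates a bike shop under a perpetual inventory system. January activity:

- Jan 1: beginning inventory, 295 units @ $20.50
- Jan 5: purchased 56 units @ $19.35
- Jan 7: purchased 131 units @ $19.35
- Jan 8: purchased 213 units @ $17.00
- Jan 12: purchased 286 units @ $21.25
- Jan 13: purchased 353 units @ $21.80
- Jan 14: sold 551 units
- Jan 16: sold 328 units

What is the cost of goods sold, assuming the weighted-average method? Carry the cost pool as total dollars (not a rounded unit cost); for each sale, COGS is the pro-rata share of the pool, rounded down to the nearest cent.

After Jan 1: 295 on hand, pool $6,047.50 (≈ $20.5000 each)
After Jan 5: 351 on hand, pool $7,131.10 (≈ $20.3165 each)
After Jan 7: 482 on hand, pool $9,665.95 (≈ $20.0538 each)
After Jan 8: 695 on hand, pool $13,286.95 (≈ $19.1179 each)
After Jan 12: 981 on hand, pool $19,364.45 (≈ $19.7395 each)
After Jan 13: 1334 on hand, pool $27,059.85 (≈ $20.2847 each)
Jan 14, sell 551: 551/1334 × $27,059.85 → $11,176.89
Jan 16, sell 328: 328/783 × $15,882.96 → $6,653.39
Total COGS = $11,176.89 + $6,653.39 = $17,830.28
Ending inventory (cost pool remaining) = $9,229.57
Check: goods available $27,059.85 = COGS $17,830.28 + ending $9,229.57

COGS = $17,830.28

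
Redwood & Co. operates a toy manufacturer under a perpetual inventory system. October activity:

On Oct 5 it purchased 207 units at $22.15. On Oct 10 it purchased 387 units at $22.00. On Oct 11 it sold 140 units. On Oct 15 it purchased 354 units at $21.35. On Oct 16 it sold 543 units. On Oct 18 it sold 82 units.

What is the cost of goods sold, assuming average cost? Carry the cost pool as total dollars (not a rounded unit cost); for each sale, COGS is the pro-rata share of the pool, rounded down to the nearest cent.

After Oct 5: 207 on hand, pool $4,585.05 (≈ $22.1500 each)
After Oct 10: 594 on hand, pool $13,099.05 (≈ $22.0523 each)
Oct 11, sell 140: 140/594 × $13,099.05 → $3,087.31
After Oct 15: 808 on hand, pool $17,569.64 (≈ $21.7446 each)
Oct 16, sell 543: 543/808 × $17,569.64 → $11,807.31
Oct 18, sell 82: 82/265 × $5,762.33 → $1,783.06
Total COGS = $3,087.31 + $11,807.31 + $1,783.06 = $16,677.68
Ending inventory (cost pool remaining) = $3,979.27
Check: goods available $20,656.95 = COGS $16,677.68 + ending $3,979.27

COGS = $16,677.68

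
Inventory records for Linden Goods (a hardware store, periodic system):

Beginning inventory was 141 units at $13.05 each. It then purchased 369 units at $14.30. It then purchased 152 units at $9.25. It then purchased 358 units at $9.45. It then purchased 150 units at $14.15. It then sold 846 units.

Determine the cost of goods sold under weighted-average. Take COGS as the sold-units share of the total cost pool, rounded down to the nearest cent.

COGS = $10,143.57

Sale 1, sell 846: 846/1170 × $14,028.35 → $10,143.57
Ending inventory (cost pool remaining) = $3,884.78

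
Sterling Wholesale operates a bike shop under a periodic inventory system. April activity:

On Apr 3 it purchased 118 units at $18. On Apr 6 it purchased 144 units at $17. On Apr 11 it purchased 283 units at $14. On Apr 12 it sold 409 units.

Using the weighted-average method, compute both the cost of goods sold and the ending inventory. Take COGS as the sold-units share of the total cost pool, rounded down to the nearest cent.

Apr 12, sell 409: 409/545 × $8,534.00 → $6,404.41
Ending inventory (cost pool remaining) = $2,129.59

COGS = $6,404.41; ending inventory = $2,129.59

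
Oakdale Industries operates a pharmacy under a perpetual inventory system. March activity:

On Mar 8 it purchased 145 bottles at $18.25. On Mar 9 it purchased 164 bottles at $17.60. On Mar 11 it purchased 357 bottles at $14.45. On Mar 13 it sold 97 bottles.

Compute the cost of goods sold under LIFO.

COGS = $1,401.65

Mar 13, 97 sold [LIFO — newest first]: 97 @ $14.45 = $1,401.65
Ending inventory: 145 @ $18.25 + 164 @ $17.60 + 260 @ $14.45 = $9,289.65
Check: goods available $10,691.30 = COGS $1,401.65 + ending $9,289.65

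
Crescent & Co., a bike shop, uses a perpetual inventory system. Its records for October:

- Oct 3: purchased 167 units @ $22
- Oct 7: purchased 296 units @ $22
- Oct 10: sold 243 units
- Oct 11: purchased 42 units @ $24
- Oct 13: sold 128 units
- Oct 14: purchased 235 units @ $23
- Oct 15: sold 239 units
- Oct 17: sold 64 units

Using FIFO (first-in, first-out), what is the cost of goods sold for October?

Oct 10, 243 sold [FIFO — oldest first]: 167 @ $22 + 76 @ $22 = $5,346
Oct 13, 128 sold [FIFO — oldest first]: 128 @ $22 = $2,816
Oct 15, 239 sold [FIFO — oldest first]: 92 @ $22 + 42 @ $24 + 105 @ $23 = $5,447
Oct 17, 64 sold [FIFO — oldest first]: 64 @ $23 = $1,472
Total COGS = $5,346 + $2,816 + $5,447 + $1,472 = $15,081
Ending inventory: 66 @ $23 = $1,518
Check: goods available $16,599 = COGS $15,081 + ending $1,518

COGS = $15,081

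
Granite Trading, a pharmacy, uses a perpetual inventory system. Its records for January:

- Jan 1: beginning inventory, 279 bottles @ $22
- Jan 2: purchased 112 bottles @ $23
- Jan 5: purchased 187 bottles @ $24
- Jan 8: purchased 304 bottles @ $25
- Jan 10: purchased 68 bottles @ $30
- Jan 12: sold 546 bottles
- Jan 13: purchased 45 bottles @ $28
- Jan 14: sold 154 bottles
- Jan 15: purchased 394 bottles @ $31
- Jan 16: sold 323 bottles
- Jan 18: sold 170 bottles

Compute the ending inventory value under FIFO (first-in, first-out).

Jan 12, 546 sold [FIFO — oldest first]: 279 @ $22 + 112 @ $23 + 155 @ $24 = $12,434
Jan 14, 154 sold [FIFO — oldest first]: 32 @ $24 + 122 @ $25 = $3,818
Jan 16, 323 sold [FIFO — oldest first]: 182 @ $25 + 68 @ $30 + 45 @ $28 + 28 @ $31 = $8,718
Jan 18, 170 sold [FIFO — oldest first]: 170 @ $31 = $5,270
Total COGS = $12,434 + $3,818 + $8,718 + $5,270 = $30,240
Ending inventory: 196 @ $31 = $6,076
Check: goods available $36,316 = COGS $30,240 + ending $6,076

Ending inventory = $6,076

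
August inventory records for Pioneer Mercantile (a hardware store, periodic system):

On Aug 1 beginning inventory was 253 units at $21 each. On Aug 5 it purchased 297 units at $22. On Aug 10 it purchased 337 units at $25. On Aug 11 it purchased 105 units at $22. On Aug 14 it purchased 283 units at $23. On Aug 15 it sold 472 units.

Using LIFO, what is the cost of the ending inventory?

Ending inventory = $18,172

Aug 15, 472 sold [LIFO — newest first]: 283 @ $23 + 105 @ $22 + 84 @ $25 = $10,919
Ending inventory: 253 @ $21 + 297 @ $22 + 253 @ $25 = $18,172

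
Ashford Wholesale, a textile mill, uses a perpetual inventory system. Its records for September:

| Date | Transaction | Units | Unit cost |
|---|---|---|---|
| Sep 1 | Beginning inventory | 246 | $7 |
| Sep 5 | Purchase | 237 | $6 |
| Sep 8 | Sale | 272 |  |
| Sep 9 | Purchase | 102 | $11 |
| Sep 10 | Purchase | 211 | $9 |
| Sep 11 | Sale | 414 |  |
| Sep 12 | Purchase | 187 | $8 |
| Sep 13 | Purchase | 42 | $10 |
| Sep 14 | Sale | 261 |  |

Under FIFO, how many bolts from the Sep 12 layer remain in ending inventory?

Sep 8, 272 sold [FIFO — oldest first]: 246 @ $7 + 26 @ $6 = $1,878
Sep 11, 414 sold [FIFO — oldest first]: 211 @ $6 + 102 @ $11 + 101 @ $9 = $3,297
Sep 14, 261 sold [FIFO — oldest first]: 110 @ $9 + 151 @ $8 = $2,198
Total COGS = $1,878 + $3,297 + $2,198 = $7,373
Ending inventory: 36 @ $8 + 42 @ $10 = $708
Check: goods available $8,081 = COGS $7,373 + ending $708

36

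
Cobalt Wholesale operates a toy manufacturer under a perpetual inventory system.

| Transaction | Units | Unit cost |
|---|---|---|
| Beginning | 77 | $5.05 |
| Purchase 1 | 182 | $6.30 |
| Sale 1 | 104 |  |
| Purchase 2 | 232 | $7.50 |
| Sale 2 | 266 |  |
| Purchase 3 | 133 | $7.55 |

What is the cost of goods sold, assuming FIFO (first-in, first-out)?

COGS = $2,367.95

Sale 1 (104) [FIFO — oldest first]: 77 @ $5.05 + 27 @ $6.30 = $558.95
Sale 2 (266) [FIFO — oldest first]: 155 @ $6.30 + 111 @ $7.50 = $1,809.00
Total COGS = $558.95 + $1,809.00 = $2,367.95
Ending inventory: 121 @ $7.50 + 133 @ $7.55 = $1,911.65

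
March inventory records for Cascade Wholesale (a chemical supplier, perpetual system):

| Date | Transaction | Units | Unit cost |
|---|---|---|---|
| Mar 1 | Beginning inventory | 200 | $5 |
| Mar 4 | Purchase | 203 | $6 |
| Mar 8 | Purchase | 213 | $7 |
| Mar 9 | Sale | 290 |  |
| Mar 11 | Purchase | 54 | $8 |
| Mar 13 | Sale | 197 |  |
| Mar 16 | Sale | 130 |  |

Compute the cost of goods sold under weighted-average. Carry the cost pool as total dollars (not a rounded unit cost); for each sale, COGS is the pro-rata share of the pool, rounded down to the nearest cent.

COGS = $3,806.97

After Mar 1: 200 on hand, pool $1,000.00 (≈ $5.0000 each)
After Mar 4: 403 on hand, pool $2,218.00 (≈ $5.5037 each)
After Mar 8: 616 on hand, pool $3,709.00 (≈ $6.0211 each)
Mar 9, sell 290: 290/616 × $3,709.00 → $1,746.12
After Mar 11: 380 on hand, pool $2,394.88 (≈ $6.3023 each)
Mar 13, sell 197: 197/380 × $2,394.88 → $1,241.55
Mar 16, sell 130: 130/183 × $1,153.33 → $819.30
Total COGS = $1,746.12 + $1,241.55 + $819.30 = $3,806.97
Ending inventory (cost pool remaining) = $334.03
Check: goods available $4,141.00 = COGS $3,806.97 + ending $334.03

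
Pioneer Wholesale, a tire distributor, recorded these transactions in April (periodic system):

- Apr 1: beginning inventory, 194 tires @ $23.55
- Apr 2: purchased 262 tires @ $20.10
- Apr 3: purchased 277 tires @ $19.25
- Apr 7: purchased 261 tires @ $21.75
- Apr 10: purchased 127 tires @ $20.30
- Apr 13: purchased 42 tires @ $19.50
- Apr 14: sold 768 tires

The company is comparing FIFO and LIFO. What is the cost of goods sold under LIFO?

FIFO COGS: 194 @ $23.55 + 262 @ $20.10 + 277 @ $19.25 + 35 @ $21.75 = $15,928.40
LIFO COGS: 42 @ $19.50 + 127 @ $20.30 + 261 @ $21.75 + 277 @ $19.25 + 61 @ $20.10 = $15,632.20

COGS = $15,632.20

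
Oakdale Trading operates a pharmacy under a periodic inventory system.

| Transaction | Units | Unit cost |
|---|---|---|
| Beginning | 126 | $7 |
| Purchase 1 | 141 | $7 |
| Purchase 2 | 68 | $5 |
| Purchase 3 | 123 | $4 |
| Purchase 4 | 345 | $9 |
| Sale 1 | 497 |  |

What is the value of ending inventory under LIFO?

Sale 1 (497) [LIFO — newest first]: 345 @ $9 + 123 @ $4 + 29 @ $5 = $3,742
Ending inventory: 126 @ $7 + 141 @ $7 + 39 @ $5 = $2,064

Ending inventory = $2,064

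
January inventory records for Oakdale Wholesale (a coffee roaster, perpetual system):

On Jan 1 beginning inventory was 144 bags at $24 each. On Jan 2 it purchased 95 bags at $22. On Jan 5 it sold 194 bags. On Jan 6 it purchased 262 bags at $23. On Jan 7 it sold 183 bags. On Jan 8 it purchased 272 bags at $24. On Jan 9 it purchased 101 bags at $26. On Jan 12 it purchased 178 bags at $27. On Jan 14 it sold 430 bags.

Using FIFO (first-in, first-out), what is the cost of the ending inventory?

Jan 5, 194 sold [FIFO — oldest first]: 144 @ $24 + 50 @ $22 = $4,556
Jan 7, 183 sold [FIFO — oldest first]: 45 @ $22 + 138 @ $23 = $4,164
Jan 14, 430 sold [FIFO — oldest first]: 124 @ $23 + 272 @ $24 + 34 @ $26 = $10,264
Total COGS = $4,556 + $4,164 + $10,264 = $18,984
Ending inventory: 67 @ $26 + 178 @ $27 = $6,548

Ending inventory = $6,548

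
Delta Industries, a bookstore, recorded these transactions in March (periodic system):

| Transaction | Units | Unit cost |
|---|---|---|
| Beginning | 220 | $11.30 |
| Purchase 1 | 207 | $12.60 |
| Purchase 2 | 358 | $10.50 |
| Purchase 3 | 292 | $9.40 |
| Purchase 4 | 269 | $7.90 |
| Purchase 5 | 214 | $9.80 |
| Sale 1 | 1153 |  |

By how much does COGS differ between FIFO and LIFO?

FIFO COGS: 220 @ $11.30 + 207 @ $12.60 + 358 @ $10.50 + 292 @ $9.40 + 76 @ $7.90 = $12,198.40
LIFO COGS: 214 @ $9.80 + 269 @ $7.90 + 292 @ $9.40 + 358 @ $10.50 + 20 @ $12.60 = $10,978.10
Difference = |$12,198.40 − $10,978.10| = $1,220.30

$1,220.30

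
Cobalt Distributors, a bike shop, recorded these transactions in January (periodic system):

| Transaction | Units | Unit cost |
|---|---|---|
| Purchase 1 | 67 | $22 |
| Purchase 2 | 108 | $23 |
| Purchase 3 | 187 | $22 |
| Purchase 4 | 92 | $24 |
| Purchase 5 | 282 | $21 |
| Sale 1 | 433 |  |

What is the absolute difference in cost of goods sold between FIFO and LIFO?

$348

FIFO COGS: 67 @ $22 + 108 @ $23 + 187 @ $22 + 71 @ $24 = $9,776
LIFO COGS: 282 @ $21 + 92 @ $24 + 59 @ $22 = $9,428
Difference = |$9,776 − $9,428| = $348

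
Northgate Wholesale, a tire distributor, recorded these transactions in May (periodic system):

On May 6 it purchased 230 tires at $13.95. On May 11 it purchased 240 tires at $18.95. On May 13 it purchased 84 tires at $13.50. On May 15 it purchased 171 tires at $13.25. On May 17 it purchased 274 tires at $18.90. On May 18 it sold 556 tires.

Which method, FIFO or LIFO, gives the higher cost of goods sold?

FIFO COGS: 230 @ $13.95 + 240 @ $18.95 + 84 @ $13.50 + 2 @ $13.25 = $8,917.00
LIFO COGS: 274 @ $18.90 + 171 @ $13.25 + 84 @ $13.50 + 27 @ $18.95 = $9,090.00

LIFO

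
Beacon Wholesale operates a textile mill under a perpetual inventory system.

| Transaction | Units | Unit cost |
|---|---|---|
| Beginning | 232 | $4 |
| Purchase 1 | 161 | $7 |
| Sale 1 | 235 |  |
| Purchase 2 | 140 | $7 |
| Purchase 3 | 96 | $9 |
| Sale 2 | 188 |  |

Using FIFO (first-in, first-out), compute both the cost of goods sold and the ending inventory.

COGS = $2,265; ending inventory = $1,634

Sale 1 (235) [FIFO — oldest first]: 232 @ $4 + 3 @ $7 = $949
Sale 2 (188) [FIFO — oldest first]: 158 @ $7 + 30 @ $7 = $1,316
Total COGS = $949 + $1,316 = $2,265
Ending inventory: 110 @ $7 + 96 @ $9 = $1,634
Check: goods available $3,899 = COGS $2,265 + ending $1,634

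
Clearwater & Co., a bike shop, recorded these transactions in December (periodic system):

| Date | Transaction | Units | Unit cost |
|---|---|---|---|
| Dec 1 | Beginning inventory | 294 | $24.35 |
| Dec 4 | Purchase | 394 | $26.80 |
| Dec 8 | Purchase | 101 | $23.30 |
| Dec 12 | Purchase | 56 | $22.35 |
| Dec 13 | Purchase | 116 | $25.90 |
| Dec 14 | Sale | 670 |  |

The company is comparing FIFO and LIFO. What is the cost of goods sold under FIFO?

COGS = $17,235.70

FIFO COGS: 294 @ $24.35 + 376 @ $26.80 = $17,235.70
LIFO COGS: 116 @ $25.90 + 56 @ $22.35 + 101 @ $23.30 + 394 @ $26.80 + 3 @ $24.35 = $17,241.55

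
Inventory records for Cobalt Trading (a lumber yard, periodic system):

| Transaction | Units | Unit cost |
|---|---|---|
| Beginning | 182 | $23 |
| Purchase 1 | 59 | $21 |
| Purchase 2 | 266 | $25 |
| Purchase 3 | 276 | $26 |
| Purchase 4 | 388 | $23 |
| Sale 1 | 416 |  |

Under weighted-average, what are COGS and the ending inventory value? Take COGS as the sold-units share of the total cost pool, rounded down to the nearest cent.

COGS = $10,009.22; ending inventory = $18,165.78

Sale 1, sell 416: 416/1171 × $28,175.00 → $10,009.22
Ending inventory (cost pool remaining) = $18,165.78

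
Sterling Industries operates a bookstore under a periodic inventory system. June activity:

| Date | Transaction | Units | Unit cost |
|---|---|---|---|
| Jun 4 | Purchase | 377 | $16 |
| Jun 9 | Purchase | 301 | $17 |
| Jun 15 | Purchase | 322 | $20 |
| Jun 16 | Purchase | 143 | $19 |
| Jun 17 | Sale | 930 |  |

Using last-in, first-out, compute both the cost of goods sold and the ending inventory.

COGS = $16,898; ending inventory = $3,408

Jun 17, 930 sold [LIFO — newest first]: 143 @ $19 + 322 @ $20 + 301 @ $17 + 164 @ $16 = $16,898
Ending inventory: 213 @ $16 = $3,408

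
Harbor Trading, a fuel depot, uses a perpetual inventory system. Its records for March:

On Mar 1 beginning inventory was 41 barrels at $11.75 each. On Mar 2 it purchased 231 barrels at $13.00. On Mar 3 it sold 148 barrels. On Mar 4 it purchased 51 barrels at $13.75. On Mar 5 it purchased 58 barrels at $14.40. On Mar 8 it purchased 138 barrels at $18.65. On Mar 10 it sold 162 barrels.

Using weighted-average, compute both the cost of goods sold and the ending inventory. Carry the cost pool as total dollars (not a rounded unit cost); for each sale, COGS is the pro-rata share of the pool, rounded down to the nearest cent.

COGS = $4,384.53; ending inventory = $3,210.37

After Mar 1: 41 on hand, pool $481.75 (≈ $11.7500 each)
After Mar 2: 272 on hand, pool $3,484.75 (≈ $12.8116 each)
Mar 3, sell 148: 148/272 × $3,484.75 → $1,896.11
After Mar 4: 175 on hand, pool $2,289.89 (≈ $13.0851 each)
After Mar 5: 233 on hand, pool $3,125.09 (≈ $13.4124 each)
After Mar 8: 371 on hand, pool $5,698.79 (≈ $15.3606 each)
Mar 10, sell 162: 162/371 × $5,698.79 → $2,488.42
Total COGS = $1,896.11 + $2,488.42 = $4,384.53
Ending inventory (cost pool remaining) = $3,210.37
Check: goods available $7,594.90 = COGS $4,384.53 + ending $3,210.37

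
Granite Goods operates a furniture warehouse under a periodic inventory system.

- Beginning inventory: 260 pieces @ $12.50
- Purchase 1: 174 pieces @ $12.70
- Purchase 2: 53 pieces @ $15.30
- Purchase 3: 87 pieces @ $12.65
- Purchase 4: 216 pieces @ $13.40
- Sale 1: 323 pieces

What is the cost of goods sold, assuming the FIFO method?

Sale 1 (323) [FIFO — oldest first]: 260 @ $12.50 + 63 @ $12.70 = $4,050.10
Ending inventory: 111 @ $12.70 + 53 @ $15.30 + 87 @ $12.65 + 216 @ $13.40 = $6,215.55
Check: goods available $10,265.65 = COGS $4,050.10 + ending $6,215.55

COGS = $4,050.10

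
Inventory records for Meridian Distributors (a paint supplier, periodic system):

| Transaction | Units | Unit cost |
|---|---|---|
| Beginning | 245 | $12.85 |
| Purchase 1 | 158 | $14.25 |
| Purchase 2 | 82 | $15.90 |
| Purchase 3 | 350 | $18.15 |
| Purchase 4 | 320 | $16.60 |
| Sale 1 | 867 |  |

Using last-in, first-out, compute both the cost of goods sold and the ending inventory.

COGS = $14,607.05; ending inventory = $3,761.00

Sale 1 (867) [LIFO — newest first]: 320 @ $16.60 + 350 @ $18.15 + 82 @ $15.90 + 115 @ $14.25 = $14,607.05
Ending inventory: 245 @ $12.85 + 43 @ $14.25 = $3,761.00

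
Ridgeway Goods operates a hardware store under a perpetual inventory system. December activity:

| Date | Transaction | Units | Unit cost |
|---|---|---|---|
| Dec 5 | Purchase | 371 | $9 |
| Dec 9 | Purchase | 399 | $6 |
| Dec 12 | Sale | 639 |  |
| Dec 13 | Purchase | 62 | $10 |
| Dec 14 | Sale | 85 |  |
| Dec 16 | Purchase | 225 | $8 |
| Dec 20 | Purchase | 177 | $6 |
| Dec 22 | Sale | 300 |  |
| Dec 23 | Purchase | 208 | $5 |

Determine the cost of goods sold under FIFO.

Dec 12, 639 sold [FIFO — oldest first]: 371 @ $9 + 268 @ $6 = $4,947
Dec 14, 85 sold [FIFO — oldest first]: 85 @ $6 = $510
Dec 22, 300 sold [FIFO — oldest first]: 46 @ $6 + 62 @ $10 + 192 @ $8 = $2,432
Total COGS = $4,947 + $510 + $2,432 = $7,889
Ending inventory: 33 @ $8 + 177 @ $6 + 208 @ $5 = $2,366
Check: goods available $10,255 = COGS $7,889 + ending $2,366

COGS = $7,889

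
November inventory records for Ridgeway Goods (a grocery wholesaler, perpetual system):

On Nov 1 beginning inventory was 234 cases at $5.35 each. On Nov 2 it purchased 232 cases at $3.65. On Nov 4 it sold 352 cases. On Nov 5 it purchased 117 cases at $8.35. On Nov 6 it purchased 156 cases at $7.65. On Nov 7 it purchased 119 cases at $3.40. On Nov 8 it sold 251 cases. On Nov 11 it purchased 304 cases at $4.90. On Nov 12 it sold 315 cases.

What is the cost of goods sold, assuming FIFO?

COGS = $4,967.65

Nov 4, 352 sold [FIFO — oldest first]: 234 @ $5.35 + 118 @ $3.65 = $1,682.60
Nov 8, 251 sold [FIFO — oldest first]: 114 @ $3.65 + 117 @ $8.35 + 20 @ $7.65 = $1,546.05
Nov 12, 315 sold [FIFO — oldest first]: 136 @ $7.65 + 119 @ $3.40 + 60 @ $4.90 = $1,739.00
Total COGS = $1,682.60 + $1,546.05 + $1,739.00 = $4,967.65
Ending inventory: 244 @ $4.90 = $1,195.60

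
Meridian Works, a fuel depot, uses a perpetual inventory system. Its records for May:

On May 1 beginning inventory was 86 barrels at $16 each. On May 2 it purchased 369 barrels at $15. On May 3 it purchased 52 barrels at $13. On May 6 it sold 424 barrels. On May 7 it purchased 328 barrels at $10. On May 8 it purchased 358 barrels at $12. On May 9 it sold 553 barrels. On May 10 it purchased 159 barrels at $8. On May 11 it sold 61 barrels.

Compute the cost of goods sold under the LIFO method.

COGS = $12,993

May 6, 424 sold [LIFO — newest first]: 52 @ $13 + 369 @ $15 + 3 @ $16 = $6,259
May 9, 553 sold [LIFO — newest first]: 358 @ $12 + 195 @ $10 = $6,246
May 11, 61 sold [LIFO — newest first]: 61 @ $8 = $488
Total COGS = $6,259 + $6,246 + $488 = $12,993
Ending inventory: 83 @ $16 + 133 @ $10 + 98 @ $8 = $3,442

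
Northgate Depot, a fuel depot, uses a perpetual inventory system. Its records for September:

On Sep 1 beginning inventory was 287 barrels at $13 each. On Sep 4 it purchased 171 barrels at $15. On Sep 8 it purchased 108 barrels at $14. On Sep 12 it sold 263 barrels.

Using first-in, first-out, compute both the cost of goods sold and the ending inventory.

COGS = $3,419; ending inventory = $4,389

Sep 12, 263 sold [FIFO — oldest first]: 263 @ $13 = $3,419
Ending inventory: 24 @ $13 + 171 @ $15 + 108 @ $14 = $4,389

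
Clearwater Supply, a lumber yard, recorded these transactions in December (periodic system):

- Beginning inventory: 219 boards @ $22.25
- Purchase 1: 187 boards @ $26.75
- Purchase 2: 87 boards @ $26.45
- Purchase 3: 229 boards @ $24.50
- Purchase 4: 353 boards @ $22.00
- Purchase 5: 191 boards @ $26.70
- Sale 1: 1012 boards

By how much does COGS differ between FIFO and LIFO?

$676.70

FIFO COGS: 219 @ $22.25 + 187 @ $26.75 + 87 @ $26.45 + 229 @ $24.50 + 290 @ $22.00 = $24,166.65
LIFO COGS: 191 @ $26.70 + 353 @ $22.00 + 229 @ $24.50 + 87 @ $26.45 + 152 @ $26.75 = $24,843.35
Difference = |$24,166.65 − $24,843.35| = $676.70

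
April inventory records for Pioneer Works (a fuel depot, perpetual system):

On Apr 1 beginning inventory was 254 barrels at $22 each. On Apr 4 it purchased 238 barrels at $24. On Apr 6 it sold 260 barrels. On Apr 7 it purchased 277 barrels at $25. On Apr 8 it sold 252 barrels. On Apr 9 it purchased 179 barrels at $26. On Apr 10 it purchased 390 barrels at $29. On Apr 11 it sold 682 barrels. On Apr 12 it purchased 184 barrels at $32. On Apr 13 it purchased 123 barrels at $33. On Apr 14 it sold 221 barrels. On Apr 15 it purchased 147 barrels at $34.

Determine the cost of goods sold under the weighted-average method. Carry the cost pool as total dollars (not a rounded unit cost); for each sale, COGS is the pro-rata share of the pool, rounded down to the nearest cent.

After Apr 1: 254 on hand, pool $5,588.00 (≈ $22.0000 each)
After Apr 4: 492 on hand, pool $11,300.00 (≈ $22.9675 each)
Apr 6, sell 260: 260/492 × $11,300.00 → $5,971.54
After Apr 7: 509 on hand, pool $12,253.46 (≈ $24.0736 each)
Apr 8, sell 252: 252/509 × $12,253.46 → $6,066.54
After Apr 9: 436 on hand, pool $10,840.92 (≈ $24.8645 each)
After Apr 10: 826 on hand, pool $22,150.92 (≈ $26.8171 each)
Apr 11, sell 682: 682/826 × $22,150.92 → $18,289.25
After Apr 12: 328 on hand, pool $9,749.67 (≈ $29.7246 each)
After Apr 13: 451 on hand, pool $13,808.67 (≈ $30.6179 each)
Apr 14, sell 221: 221/451 × $13,808.67 → $6,766.55
After Apr 15: 377 on hand, pool $12,040.12 (≈ $31.9367 each)
Total COGS = $5,971.54 + $6,066.54 + $18,289.25 + $6,766.55 = $37,093.88
Ending inventory (cost pool remaining) = $12,040.12
Check: goods available $49,134.00 = COGS $37,093.88 + ending $12,040.12

COGS = $37,093.88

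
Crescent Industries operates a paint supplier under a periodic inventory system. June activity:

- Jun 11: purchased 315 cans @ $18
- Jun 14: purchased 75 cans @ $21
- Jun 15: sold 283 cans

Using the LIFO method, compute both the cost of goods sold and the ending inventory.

COGS = $5,319; ending inventory = $1,926

Jun 15, 283 sold [LIFO — newest first]: 75 @ $21 + 208 @ $18 = $5,319
Ending inventory: 107 @ $18 = $1,926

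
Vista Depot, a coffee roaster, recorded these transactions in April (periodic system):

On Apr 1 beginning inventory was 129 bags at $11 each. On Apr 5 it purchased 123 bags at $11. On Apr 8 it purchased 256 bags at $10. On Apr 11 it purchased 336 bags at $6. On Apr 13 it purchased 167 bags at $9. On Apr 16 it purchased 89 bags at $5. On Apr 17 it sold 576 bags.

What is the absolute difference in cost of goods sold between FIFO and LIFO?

$1,872

FIFO COGS: 129 @ $11 + 123 @ $11 + 256 @ $10 + 68 @ $6 = $5,740
LIFO COGS: 89 @ $5 + 167 @ $9 + 320 @ $6 = $3,868
Difference = |$5,740 − $3,868| = $1,872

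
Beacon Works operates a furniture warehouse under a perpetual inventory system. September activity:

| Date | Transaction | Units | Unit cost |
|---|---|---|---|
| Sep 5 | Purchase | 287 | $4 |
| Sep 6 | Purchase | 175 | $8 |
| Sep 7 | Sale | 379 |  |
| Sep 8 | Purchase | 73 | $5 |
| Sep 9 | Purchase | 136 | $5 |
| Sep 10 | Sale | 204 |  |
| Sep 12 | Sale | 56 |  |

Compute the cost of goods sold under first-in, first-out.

Sep 7, 379 sold [FIFO — oldest first]: 287 @ $4 + 92 @ $8 = $1,884
Sep 10, 204 sold [FIFO — oldest first]: 83 @ $8 + 73 @ $5 + 48 @ $5 = $1,269
Sep 12, 56 sold [FIFO — oldest first]: 56 @ $5 = $280
Total COGS = $1,884 + $1,269 + $280 = $3,433
Ending inventory: 32 @ $5 = $160
Check: goods available $3,593 = COGS $3,433 + ending $160

COGS = $3,433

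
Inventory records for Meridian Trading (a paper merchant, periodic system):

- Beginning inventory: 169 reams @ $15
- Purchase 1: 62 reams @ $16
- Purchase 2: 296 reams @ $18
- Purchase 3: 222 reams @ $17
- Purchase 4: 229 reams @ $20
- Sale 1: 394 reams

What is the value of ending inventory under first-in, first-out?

Ending inventory = $10,748

Sale 1 (394) [FIFO — oldest first]: 169 @ $15 + 62 @ $16 + 163 @ $18 = $6,461
Ending inventory: 133 @ $18 + 222 @ $17 + 229 @ $20 = $10,748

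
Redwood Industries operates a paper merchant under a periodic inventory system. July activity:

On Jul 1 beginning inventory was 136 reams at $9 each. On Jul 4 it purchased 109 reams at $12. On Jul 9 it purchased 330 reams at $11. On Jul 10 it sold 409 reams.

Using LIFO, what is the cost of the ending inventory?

Ending inventory = $1,584

Jul 10, 409 sold [LIFO — newest first]: 330 @ $11 + 79 @ $12 = $4,578
Ending inventory: 136 @ $9 + 30 @ $12 = $1,584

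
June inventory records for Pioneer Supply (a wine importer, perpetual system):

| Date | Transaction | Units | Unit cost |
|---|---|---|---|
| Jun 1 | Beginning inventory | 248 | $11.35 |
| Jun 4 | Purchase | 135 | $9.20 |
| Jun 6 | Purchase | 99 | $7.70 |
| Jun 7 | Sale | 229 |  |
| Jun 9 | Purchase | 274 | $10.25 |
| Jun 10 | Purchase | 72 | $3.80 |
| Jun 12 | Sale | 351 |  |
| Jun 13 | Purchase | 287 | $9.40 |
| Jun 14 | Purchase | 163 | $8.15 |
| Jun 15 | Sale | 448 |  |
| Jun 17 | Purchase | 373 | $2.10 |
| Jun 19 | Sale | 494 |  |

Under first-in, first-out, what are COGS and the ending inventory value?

COGS = $12,439.85; ending inventory = $270.90

Jun 7, 229 sold [FIFO — oldest first]: 229 @ $11.35 = $2,599.15
Jun 12, 351 sold [FIFO — oldest first]: 19 @ $11.35 + 135 @ $9.20 + 99 @ $7.70 + 98 @ $10.25 = $3,224.45
Jun 15, 448 sold [FIFO — oldest first]: 176 @ $10.25 + 72 @ $3.80 + 200 @ $9.40 = $3,957.60
Jun 19, 494 sold [FIFO — oldest first]: 87 @ $9.40 + 163 @ $8.15 + 244 @ $2.10 = $2,658.65
Total COGS = $2,599.15 + $3,224.45 + $3,957.60 + $2,658.65 = $12,439.85
Ending inventory: 129 @ $2.10 = $270.90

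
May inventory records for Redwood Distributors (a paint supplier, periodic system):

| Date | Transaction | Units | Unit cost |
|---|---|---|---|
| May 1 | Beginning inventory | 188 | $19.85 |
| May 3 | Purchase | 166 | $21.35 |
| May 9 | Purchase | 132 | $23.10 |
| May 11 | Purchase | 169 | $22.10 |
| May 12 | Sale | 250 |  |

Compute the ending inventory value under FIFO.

May 12, 250 sold [FIFO — oldest first]: 188 @ $19.85 + 62 @ $21.35 = $5,055.50
Ending inventory: 104 @ $21.35 + 132 @ $23.10 + 169 @ $22.10 = $9,004.50
Check: goods available $14,060.00 = COGS $5,055.50 + ending $9,004.50

Ending inventory = $9,004.50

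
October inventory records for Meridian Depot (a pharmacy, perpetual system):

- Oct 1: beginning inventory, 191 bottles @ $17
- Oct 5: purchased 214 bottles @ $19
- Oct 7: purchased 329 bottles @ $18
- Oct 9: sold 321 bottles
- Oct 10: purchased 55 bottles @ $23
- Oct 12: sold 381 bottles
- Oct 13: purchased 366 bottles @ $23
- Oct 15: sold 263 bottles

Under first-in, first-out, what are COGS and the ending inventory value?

Oct 9, 321 sold [FIFO — oldest first]: 191 @ $17 + 130 @ $19 = $5,717
Oct 12, 381 sold [FIFO — oldest first]: 84 @ $19 + 297 @ $18 = $6,942
Oct 15, 263 sold [FIFO — oldest first]: 32 @ $18 + 55 @ $23 + 176 @ $23 = $5,889
Total COGS = $5,717 + $6,942 + $5,889 = $18,548
Ending inventory: 190 @ $23 = $4,370

COGS = $18,548; ending inventory = $4,370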